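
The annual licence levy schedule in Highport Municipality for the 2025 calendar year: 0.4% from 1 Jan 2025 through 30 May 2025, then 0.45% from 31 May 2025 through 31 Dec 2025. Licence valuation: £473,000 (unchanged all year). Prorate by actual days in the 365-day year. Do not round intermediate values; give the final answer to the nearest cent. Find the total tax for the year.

1 Jan – 30 May 2025: 150 days at 0.4% → £473,000 × 0.4% × 150/365 = £777.5342
31 May – 31 Dec 2025: 215 days at 0.45% → £473,000 × 0.45% × 215/365 = £1,253.7740
Total = £2,031.3082

£2,031.31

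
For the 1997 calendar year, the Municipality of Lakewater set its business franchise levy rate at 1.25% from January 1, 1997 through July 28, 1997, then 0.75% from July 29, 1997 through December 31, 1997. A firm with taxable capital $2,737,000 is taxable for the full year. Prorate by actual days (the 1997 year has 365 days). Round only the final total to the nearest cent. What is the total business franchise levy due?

$28,363.57

January 1 – July 28, 1997: 209 days at 1.25% → $2,737,000 × 1.25% × 209/365 = $19,590.1712
July 29 – December 31, 1997: 156 days at 0.75% → $2,737,000 × 0.75% × 156/365 = $8,773.3973
Total = $28,363.5685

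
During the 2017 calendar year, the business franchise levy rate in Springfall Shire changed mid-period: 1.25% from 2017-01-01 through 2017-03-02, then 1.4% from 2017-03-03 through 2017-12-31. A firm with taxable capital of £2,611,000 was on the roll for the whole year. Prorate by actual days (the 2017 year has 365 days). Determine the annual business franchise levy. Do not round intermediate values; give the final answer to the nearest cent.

£35,899.46

2017-01-01 to 2017-03-02: 61 days at 1.25% → £2,611,000 × 1.25% × 61/365 = £5,454.4863
2017-03-03 to 2017-12-31: 304 days at 1.4% → £2,611,000 × 1.4% × 304/365 = £30,444.9753
Total = £35,899.4616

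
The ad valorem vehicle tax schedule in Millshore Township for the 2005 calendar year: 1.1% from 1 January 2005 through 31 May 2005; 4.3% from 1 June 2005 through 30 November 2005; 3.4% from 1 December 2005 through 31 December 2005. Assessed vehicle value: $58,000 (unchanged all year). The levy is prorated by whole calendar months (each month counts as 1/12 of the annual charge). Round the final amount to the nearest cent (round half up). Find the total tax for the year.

$1,677.17

1 January – 31 May 2005: 5 months at 1.1% → $58,000 × 1.1% × 5/12 = $265.8333
1 June – 30 November 2005: 6 months at 4.3% → $58,000 × 4.3% × 6/12 = $1,247.0000
1 December – 31 December 2005: 1 month at 3.4% → $58,000 × 3.4% × 1/12 = $164.3333
Total = $1,677.1667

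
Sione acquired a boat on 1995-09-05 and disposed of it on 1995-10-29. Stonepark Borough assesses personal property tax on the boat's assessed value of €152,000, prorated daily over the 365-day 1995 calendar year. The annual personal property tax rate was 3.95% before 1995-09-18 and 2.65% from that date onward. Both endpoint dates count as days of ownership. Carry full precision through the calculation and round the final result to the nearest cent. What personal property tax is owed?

1995-09-05 to 1995-09-17: 13 days at 3.95% → €152,000 × 3.95% × 13/365 = €213.8411
1995-09-18 to 1995-10-29: 42 days at 2.65% → €152,000 × 2.65% × 42/365 = €463.4959
Total = €677.3370

€677.34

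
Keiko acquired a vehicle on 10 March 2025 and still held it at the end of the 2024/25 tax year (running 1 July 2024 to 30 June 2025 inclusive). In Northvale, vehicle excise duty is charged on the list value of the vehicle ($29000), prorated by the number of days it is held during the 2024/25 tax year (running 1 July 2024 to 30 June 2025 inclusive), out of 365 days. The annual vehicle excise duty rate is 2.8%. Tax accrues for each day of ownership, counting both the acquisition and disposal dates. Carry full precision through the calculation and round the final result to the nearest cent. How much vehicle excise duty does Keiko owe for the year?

$251.39

Days held (10 March – 30 June 2025): 113 out of 365
Tax = $29000 × 2.8% × 113/365 = $251.3863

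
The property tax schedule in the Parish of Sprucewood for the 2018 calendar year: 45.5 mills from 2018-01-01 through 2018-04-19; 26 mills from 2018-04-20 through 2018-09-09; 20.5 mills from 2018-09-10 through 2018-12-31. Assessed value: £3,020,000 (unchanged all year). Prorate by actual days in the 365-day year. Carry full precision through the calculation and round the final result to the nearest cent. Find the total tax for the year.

£90,964.05

2018-01-01 to 2018-04-19: 109 days at 45.5 mills → £3,020,000 × 4.55% × 109/365 = £41,034.7671
2018-04-20 to 2018-09-09: 143 days at 26 mills → £3,020,000 × 2.6% × 143/365 = £30,762.6301
2018-09-10 to 2018-12-31: 113 days at 20.5 mills → £3,020,000 × 2.05% × 113/365 = £19,166.6575
Total = £90,964.0548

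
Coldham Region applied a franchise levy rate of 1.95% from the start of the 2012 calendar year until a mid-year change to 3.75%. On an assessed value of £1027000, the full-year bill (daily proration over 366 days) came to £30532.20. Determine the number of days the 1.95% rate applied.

Let d = days at the first rate; then 366 − d days at the second rate.
£1027000 × [1.95%·d + 3.75%·(366−d)] / 366 = £30532.20
Solving gives d = 158, so the new rate took effect on June 7, 2012.

158 days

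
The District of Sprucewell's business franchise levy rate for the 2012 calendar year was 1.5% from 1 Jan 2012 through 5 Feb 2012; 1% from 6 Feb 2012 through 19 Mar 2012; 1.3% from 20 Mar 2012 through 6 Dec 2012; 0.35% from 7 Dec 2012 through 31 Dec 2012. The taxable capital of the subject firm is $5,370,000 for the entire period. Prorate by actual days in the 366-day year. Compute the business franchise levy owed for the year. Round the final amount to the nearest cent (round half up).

1 Jan – 5 Feb 2012: 36 days at 1.5% → $5,370,000 × 1.5% × 36/366 = $7,922.9508
6 Feb – 19 Mar 2012: 43 days at 1% → $5,370,000 × 1% × 43/366 = $6,309.0164
20 Mar – 6 Dec 2012: 262 days at 1.3% → $5,370,000 × 1.3% × 262/366 = $49,973.2787
7 Dec – 31 Dec 2012: 25 days at 0.35% → $5,370,000 × 0.35% × 25/366 = $1,283.8115
Total = $65,489.0574

$65,489.06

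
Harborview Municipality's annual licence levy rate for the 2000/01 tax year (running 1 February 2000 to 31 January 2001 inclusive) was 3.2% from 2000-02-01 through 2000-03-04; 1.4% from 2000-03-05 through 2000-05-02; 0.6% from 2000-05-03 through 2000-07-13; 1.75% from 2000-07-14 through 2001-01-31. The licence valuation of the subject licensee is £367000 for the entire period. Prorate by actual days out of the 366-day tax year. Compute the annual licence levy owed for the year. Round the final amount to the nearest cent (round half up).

£5864.98

2000-02-01 to 2000-03-04: 33 days at 3.2% → £367000 × 3.2% × 33/366 = £1058.8852
2000-03-05 to 2000-05-02: 59 days at 1.4% → £367000 × 1.4% × 59/366 = £828.2568
2000-05-03 to 2000-07-13: 72 days at 0.6% → £367000 × 0.6% × 72/366 = £433.1803
2000-07-14 to 2001-01-31: 202 days at 1.75% → £367000 × 1.75% × 202/366 = £3544.6585
Total = £5864.9809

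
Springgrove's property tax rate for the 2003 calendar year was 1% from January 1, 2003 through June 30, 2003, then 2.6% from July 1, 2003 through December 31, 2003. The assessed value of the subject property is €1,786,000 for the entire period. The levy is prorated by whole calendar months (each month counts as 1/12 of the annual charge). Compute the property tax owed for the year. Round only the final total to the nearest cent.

January 1 – June 30, 2003: 6 months at 1% → €1,786,000 × 1% × 6/12 = €8,930.0000
July 1 – December 31, 2003: 6 months at 2.6% → €1,786,000 × 2.6% × 6/12 = €23,218.0000
Total = €32,148.0000

€32,148.00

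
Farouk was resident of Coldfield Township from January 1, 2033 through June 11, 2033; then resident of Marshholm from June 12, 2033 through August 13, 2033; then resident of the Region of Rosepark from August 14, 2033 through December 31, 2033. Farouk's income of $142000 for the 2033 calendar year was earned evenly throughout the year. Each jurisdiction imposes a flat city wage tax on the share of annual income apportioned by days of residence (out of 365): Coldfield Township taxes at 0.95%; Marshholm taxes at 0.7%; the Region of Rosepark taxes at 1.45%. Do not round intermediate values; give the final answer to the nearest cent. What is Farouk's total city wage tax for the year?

Coldfield Township, January 1 – June 11, 2033: 162 days → $142000 × 0.95% × 162/365 = $598.7342
Marshholm, June 12 – August 13, 2033: 63 days → $142000 × 0.7% × 63/365 = $171.5671
The Region of Rosepark, August 14 – December 31, 2033: 140 days → $142000 × 1.45% × 140/365 = $789.7534
Total = $1560.0548

$1560.05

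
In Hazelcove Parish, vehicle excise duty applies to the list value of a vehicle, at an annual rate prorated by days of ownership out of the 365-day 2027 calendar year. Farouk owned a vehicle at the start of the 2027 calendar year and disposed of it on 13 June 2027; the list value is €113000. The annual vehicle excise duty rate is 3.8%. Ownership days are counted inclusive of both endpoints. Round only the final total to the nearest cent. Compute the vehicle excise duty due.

Days held (1 January – 13 June 2027): 164 out of 365
Tax = €113000 × 3.8% × 164/365 = €1929.3589

€1929.36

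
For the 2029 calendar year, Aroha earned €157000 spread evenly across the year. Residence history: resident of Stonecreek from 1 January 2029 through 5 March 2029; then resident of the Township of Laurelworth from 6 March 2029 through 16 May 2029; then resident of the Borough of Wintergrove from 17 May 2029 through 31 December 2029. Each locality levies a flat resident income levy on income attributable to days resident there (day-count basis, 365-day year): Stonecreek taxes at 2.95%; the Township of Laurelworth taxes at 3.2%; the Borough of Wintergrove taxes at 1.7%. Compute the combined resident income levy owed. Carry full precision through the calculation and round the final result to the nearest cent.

€3477.66

Stonecreek, 1 January – 5 March 2029: 64 days → €157000 × 2.95% × 64/365 = €812.0986
The Township of Laurelworth, 6 March – 16 May 2029: 72 days → €157000 × 3.2% × 72/365 = €991.0356
The Borough of Wintergrove, 17 May – 31 December 2029: 229 days → €157000 × 1.7% × 229/365 = €1674.5233
Total = €3477.6575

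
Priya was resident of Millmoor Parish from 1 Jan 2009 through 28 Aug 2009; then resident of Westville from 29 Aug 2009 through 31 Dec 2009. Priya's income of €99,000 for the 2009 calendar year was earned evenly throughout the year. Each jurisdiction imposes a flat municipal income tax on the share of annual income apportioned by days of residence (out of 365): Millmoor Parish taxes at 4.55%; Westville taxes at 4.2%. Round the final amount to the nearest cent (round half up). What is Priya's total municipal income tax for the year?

Millmoor Parish, 1 Jan – 28 Aug 2009: 240 days → €99,000 × 4.55% × 240/365 = €2,961.8630
Westville, 29 Aug – 31 Dec 2009: 125 days → €99,000 × 4.2% × 125/365 = €1,423.9726
Total = €4,385.8356

€4,385.84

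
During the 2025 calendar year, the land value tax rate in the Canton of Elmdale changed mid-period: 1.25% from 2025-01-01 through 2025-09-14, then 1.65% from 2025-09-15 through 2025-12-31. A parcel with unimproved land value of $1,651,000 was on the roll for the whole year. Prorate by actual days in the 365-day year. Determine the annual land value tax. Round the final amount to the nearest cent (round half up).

2025-01-01 to 2025-09-14: 257 days at 1.25% → $1,651,000 × 1.25% × 257/365 = $14,531.0616
2025-09-15 to 2025-12-31: 108 days at 1.65% → $1,651,000 × 1.65% × 108/365 = $8,060.4986
Total = $22,591.5603

$22,591.56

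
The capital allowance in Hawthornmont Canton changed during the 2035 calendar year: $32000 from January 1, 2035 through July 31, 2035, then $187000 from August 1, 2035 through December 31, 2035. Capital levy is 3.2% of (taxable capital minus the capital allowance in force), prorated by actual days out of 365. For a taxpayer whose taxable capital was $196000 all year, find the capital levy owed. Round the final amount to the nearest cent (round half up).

January 1 – July 31, 2035: 212 days, exemption $32000 → ($196000 − $32000) × 3.2% × 212/365 = $3048.1534
August 1 – December 31, 2035: 153 days, exemption $187000 → ($196000 − $187000) × 3.2% × 153/365 = $120.7233
Total = $3168.8767

$3168.88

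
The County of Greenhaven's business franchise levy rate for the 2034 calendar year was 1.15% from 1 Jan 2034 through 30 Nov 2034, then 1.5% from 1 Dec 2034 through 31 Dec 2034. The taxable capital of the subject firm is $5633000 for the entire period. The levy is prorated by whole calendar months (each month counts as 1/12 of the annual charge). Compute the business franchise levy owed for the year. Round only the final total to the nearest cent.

$66422.46

1 Jan – 30 Nov 2034: 11 months at 1.15% → $5633000 × 1.15% × 11/12 = $59381.2083
1 Dec – 31 Dec 2034: 1 month at 1.5% → $5633000 × 1.5% × 1/12 = $7041.2500
Total = $66422.4583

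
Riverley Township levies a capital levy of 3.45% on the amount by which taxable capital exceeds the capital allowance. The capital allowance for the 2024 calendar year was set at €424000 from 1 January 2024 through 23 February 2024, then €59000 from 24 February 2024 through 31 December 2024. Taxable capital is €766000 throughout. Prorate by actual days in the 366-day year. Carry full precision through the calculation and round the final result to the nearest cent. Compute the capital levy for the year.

€22533.59

1 January – 23 February 2024: 54 days, exemption €424000 → (€766000 − €424000) × 3.45% × 54/366 = €1740.8361
24 February – 31 December 2024: 312 days, exemption €59000 → (€766000 − €59000) × 3.45% × 312/366 = €20792.7541
Total = €22533.5902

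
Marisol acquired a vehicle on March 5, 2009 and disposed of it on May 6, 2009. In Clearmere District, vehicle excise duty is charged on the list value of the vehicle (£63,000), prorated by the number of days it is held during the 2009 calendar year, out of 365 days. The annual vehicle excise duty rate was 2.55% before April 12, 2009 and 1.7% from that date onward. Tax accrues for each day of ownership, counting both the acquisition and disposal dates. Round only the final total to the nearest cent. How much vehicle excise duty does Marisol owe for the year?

£240.61

March 5 – April 11, 2009: 38 days at 2.55% → £63,000 × 2.55% × 38/365 = £167.2521
April 12 – May 6, 2009: 25 days at 1.7% → £63,000 × 1.7% × 25/365 = £73.3562
Total = £240.6082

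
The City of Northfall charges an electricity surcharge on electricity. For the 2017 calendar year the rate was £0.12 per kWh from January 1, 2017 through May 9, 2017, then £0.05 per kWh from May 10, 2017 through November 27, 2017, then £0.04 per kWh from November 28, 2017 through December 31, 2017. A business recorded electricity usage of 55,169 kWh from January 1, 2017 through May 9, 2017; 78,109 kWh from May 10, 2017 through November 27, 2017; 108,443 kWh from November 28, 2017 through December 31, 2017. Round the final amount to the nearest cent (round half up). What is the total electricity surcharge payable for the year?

January 1 – May 9, 2017: 55,169 kWh at £0.12/kWh → £6,620.28
May 10 – November 27, 2017: 78,109 kWh at £0.05/kWh → £3,905.45
November 28 – December 31, 2017: 108,443 kWh at £0.04/kWh → £4,337.72

£14,863.45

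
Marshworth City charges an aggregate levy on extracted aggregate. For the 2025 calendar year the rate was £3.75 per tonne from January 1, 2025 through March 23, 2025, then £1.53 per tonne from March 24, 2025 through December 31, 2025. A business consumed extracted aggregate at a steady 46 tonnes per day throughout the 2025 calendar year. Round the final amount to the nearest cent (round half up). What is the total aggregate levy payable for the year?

£34,062.54

January 1 – March 23, 2025: 82 days × 46 tonnes/day = 3,772 tonnes at £3.75/tonne → £14,145.00
March 24 – December 31, 2025: 283 days × 46 tonnes/day = 13,018 tonnes at £1.53/tonne → £19,917.54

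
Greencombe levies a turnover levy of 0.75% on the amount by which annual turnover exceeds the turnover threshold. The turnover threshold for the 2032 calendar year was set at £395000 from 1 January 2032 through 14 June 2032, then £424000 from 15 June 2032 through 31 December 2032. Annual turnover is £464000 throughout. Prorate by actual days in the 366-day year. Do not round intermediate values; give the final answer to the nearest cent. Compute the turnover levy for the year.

£398.65

1 January – 14 June 2032: 166 days, exemption £395000 → (£464000 − £395000) × 0.75% × 166/366 = £234.7131
15 June – 31 December 2032: 200 days, exemption £424000 → (£464000 − £424000) × 0.75% × 200/366 = £163.9344
Total = £398.6475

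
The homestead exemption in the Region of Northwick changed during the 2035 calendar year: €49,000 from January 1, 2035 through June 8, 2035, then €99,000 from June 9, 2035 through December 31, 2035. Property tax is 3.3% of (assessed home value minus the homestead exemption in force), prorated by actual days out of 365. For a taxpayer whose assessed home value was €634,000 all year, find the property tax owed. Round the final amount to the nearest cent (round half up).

January 1 – June 8, 2035: 159 days, exemption €49,000 → (€634,000 − €49,000) × 3.3% × 159/365 = €8,409.5753
June 9 – December 31, 2035: 206 days, exemption €99,000 → (€634,000 − €99,000) × 3.3% × 206/365 = €9,964.1918
Total = €18,373.7671

€18,373.77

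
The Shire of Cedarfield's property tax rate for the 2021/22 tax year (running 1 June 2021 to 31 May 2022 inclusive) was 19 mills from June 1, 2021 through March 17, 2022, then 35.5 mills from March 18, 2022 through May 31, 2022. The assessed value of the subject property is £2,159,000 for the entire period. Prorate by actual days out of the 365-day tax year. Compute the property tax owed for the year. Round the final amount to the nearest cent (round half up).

£48,340.90

June 1, 2021 – March 17, 2022: 290 days at 19 mills → £2,159,000 × 1.9% × 290/365 = £32,592.0274
March 18 – May 31, 2022: 75 days at 35.5 mills → £2,159,000 × 3.55% × 75/365 = £15,748.8699
Total = £48,340.8973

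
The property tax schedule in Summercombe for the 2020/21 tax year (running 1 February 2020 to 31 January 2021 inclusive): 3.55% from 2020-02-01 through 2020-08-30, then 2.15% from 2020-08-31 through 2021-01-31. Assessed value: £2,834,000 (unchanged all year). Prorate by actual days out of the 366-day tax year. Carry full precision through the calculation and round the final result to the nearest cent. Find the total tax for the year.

£83,912.73

2020-02-01 to 2020-08-30: 212 days at 3.55% → £2,834,000 × 3.55% × 212/366 = £58,275.0929
2020-08-31 to 2021-01-31: 154 days at 2.15% → £2,834,000 × 2.15% × 154/366 = £25,637.6339
Total = £83,912.7268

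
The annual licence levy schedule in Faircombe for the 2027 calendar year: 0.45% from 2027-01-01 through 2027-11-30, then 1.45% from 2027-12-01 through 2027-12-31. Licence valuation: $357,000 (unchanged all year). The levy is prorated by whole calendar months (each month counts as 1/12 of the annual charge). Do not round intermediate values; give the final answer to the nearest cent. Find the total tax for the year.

2027-01-01 to 2027-11-30: 11 months at 0.45% → $357,000 × 0.45% × 11/12 = $1,472.6250
2027-12-01 to 2027-12-31: 1 month at 1.45% → $357,000 × 1.45% × 1/12 = $431.3750
Total = $1,904.0000

$1,904.00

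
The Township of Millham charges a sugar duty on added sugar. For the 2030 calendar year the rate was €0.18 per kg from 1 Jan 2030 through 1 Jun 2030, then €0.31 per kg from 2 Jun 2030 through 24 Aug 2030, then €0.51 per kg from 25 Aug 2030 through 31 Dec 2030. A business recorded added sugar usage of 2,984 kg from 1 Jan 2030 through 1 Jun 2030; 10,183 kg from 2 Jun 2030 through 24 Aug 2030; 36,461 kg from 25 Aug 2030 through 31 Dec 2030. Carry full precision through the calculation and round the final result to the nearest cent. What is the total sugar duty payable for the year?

€22,288.96

1 Jan – 1 Jun 2030: 2,984 kg at €0.18/kg → €537.12
2 Jun – 24 Aug 2030: 10,183 kg at €0.31/kg → €3,156.73
25 Aug – 31 Dec 2030: 36,461 kg at €0.51/kg → €18,595.11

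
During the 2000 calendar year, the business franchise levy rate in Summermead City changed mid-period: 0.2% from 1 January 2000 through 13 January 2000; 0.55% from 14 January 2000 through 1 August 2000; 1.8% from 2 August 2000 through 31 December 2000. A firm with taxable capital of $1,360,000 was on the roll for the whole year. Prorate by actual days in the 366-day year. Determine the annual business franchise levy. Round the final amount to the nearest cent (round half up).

1 January – 13 January 2000: 13 days at 0.2% → $1,360,000 × 0.2% × 13/366 = $96.6120
14 January – 1 August 2000: 201 days at 0.55% → $1,360,000 × 0.55% × 201/366 = $4,107.8689
2 August – 31 December 2000: 152 days at 1.8% → $1,360,000 × 1.8% × 152/366 = $10,166.5574
Total = $14,371.0383

$14,371.04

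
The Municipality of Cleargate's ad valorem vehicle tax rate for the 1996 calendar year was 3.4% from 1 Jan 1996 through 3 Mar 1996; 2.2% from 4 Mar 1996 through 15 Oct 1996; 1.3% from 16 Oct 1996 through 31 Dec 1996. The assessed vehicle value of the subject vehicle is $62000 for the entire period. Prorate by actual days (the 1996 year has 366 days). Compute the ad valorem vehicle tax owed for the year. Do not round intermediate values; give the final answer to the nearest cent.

$1374.67

1 Jan – 3 Mar 1996: 63 days at 3.4% → $62000 × 3.4% × 63/366 = $362.8525
4 Mar – 15 Oct 1996: 226 days at 2.2% → $62000 × 2.2% × 226/366 = $842.2514
16 Oct – 31 Dec 1996: 77 days at 1.3% → $62000 × 1.3% × 77/366 = $169.5683
Total = $1374.6721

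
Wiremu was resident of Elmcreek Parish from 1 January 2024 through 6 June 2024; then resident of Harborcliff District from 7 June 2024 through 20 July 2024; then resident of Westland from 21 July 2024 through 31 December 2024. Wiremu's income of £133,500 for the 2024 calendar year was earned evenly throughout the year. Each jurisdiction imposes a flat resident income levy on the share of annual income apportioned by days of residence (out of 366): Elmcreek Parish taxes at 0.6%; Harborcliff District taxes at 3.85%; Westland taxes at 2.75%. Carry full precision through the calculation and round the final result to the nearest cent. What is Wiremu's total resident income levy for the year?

Elmcreek Parish, 1 January – 6 June 2024: 158 days → £133,500 × 0.6% × 158/366 = £345.7869
Harborcliff District, 7 June – 20 July 2024: 44 days → £133,500 × 3.85% × 44/366 = £617.8934
Westland, 21 July – 31 December 2024: 164 days → £133,500 × 2.75% × 164/366 = £1,645.0410
Total = £2,608.7213

£2,608.72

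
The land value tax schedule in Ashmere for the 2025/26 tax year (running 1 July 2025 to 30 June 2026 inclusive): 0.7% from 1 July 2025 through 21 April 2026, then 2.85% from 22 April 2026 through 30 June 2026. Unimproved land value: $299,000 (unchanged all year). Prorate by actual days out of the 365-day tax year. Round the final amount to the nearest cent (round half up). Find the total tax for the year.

$3,325.86

1 July 2025 – 21 April 2026: 295 days at 0.7% → $299,000 × 0.7% × 295/365 = $1,691.6027
22 April – 30 June 2026: 70 days at 2.85% → $299,000 × 2.85% × 70/365 = $1,634.2603
Total = $3,325.8630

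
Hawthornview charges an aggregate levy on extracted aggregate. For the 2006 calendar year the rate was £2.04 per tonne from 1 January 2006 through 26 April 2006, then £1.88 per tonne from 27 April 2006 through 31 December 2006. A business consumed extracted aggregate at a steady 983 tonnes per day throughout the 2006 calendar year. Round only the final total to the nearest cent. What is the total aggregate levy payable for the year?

1 January – 26 April 2006: 116 days × 983 tonnes/day = 114,028 tonnes at £2.04/tonne → £232,617.12
27 April – 31 December 2006: 249 days × 983 tonnes/day = 244,767 tonnes at £1.88/tonne → £460,161.96

£692,779.08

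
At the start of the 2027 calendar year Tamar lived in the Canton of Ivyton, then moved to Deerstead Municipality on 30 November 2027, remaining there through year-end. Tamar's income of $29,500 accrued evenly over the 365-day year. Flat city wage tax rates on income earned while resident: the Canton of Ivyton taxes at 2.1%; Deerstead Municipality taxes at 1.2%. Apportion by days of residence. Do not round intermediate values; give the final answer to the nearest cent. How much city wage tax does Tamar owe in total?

$596.22

The Canton of Ivyton, 1 January – 29 November 2027: 333 days → $29,500 × 2.1% × 333/365 = $565.1877
Deerstead Municipality, 30 November – 31 December 2027: 32 days → $29,500 × 1.2% × 32/365 = $31.0356
Total = $596.2233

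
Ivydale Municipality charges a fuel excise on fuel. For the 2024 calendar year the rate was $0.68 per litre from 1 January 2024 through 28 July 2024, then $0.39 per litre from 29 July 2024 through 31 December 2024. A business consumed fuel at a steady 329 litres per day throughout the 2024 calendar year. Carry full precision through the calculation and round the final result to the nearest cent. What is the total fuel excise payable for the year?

$66,997.56

1 January – 28 July 2024: 210 days × 329 litres/day = 69,090 litres at $0.68/litre → $46,981.20
29 July – 31 December 2024: 156 days × 329 litres/day = 51,324 litres at $0.39/litre → $20,016.36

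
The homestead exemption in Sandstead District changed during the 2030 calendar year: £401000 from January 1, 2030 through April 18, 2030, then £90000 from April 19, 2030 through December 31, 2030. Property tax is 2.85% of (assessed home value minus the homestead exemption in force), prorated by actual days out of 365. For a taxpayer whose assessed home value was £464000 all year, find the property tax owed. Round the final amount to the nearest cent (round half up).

January 1 – April 18, 2030: 108 days, exemption £401000 → (£464000 − £401000) × 2.85% × 108/365 = £531.2712
April 19 – December 31, 2030: 257 days, exemption £90000 → (£464000 − £90000) × 2.85% × 257/365 = £7505.1041
Total = £8036.3753

£8036.38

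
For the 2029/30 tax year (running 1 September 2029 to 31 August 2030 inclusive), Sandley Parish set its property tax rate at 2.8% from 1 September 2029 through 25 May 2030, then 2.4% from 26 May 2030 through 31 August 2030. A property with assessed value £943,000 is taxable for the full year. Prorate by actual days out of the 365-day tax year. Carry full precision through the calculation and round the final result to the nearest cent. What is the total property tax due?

£25,391.24

1 September 2029 – 25 May 2030: 267 days at 2.8% → £943,000 × 2.8% × 267/365 = £19,314.7068
26 May – 31 August 2030: 98 days at 2.4% → £943,000 × 2.4% × 98/365 = £6,076.5370
Total = £25,391.2438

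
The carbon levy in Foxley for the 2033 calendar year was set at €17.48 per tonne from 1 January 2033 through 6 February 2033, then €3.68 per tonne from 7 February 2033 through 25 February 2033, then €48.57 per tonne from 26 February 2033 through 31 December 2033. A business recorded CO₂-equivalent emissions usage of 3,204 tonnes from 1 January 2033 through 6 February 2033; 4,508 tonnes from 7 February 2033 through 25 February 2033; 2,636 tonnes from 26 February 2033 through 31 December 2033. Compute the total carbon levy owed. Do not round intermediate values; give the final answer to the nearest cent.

1 January – 6 February 2033: 3,204 tonnes at €17.48/tonne → €56,005.92
7 February – 25 February 2033: 4,508 tonnes at €3.68/tonne → €16,589.44
26 February – 31 December 2033: 2,636 tonnes at €48.57/tonne → €128,030.52

€200,625.88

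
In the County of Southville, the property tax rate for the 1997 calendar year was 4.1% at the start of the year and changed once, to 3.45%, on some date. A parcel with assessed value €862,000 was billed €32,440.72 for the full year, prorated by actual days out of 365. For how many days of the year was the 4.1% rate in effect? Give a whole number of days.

Let d = days at the first rate; then 365 − d days at the second rate.
€862,000 × [4.1%·d + 3.45%·(365−d)] / 365 = €32,440.72
Solving gives d = 176, so the new rate took effect on 26 Jun 1997.

176 days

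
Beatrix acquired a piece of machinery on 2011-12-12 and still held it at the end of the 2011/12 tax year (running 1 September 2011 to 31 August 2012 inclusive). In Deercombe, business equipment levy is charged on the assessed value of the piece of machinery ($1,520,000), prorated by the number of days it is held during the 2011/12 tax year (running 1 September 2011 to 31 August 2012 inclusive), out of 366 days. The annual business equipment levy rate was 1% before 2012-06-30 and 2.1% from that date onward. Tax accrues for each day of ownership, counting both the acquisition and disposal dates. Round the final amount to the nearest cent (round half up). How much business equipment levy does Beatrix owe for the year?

$13,841.97

2011-12-12 to 2012-06-29: 201 days at 1% → $1,520,000 × 1% × 201/366 = $8,347.5410
2012-06-30 to 2012-08-31: 63 days at 2.1% → $1,520,000 × 2.1% × 63/366 = $5,494.4262
Total = $13,841.9672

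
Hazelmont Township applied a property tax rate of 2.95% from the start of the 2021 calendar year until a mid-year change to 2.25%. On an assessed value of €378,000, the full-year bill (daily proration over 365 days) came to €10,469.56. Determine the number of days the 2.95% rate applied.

Let d = days at the first rate; then 365 − d days at the second rate.
€378,000 × [2.95%·d + 2.25%·(365−d)] / 365 = €10,469.56
Solving gives d = 271, so the new rate took effect on 29 September 2021.

271 days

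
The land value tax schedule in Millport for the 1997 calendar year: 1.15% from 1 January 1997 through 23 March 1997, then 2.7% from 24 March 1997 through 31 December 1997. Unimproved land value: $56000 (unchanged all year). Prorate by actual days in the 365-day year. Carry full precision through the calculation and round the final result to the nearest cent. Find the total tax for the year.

$1317.00

1 January – 23 March 1997: 82 days at 1.15% → $56000 × 1.15% × 82/365 = $144.6795
24 March – 31 December 1997: 283 days at 2.7% → $56000 × 2.7% × 283/365 = $1172.3178
Total = $1316.9973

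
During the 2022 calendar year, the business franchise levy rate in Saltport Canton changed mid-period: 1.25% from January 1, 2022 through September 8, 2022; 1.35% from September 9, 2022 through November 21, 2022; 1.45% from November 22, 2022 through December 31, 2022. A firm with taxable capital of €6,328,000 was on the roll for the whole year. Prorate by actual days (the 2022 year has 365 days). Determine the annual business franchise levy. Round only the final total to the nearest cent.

January 1 – September 8, 2022: 251 days at 1.25% → €6,328,000 × 1.25% × 251/365 = €54,394.7945
September 9 – November 21, 2022: 74 days at 1.35% → €6,328,000 × 1.35% × 74/365 = €17,319.6493
November 22 – December 31, 2022: 40 days at 1.45% → €6,328,000 × 1.45% × 40/365 = €10,055.4521
Total = €81,769.8959

€81,769.90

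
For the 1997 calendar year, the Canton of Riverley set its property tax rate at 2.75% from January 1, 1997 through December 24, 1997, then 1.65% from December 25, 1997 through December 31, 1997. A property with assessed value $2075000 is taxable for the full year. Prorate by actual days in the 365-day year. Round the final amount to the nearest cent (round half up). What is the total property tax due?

January 1 – December 24, 1997: 358 days at 2.75% → $2075000 × 2.75% × 358/365 = $55968.1507
December 25 – December 31, 1997: 7 days at 1.65% → $2075000 × 1.65% × 7/365 = $656.6096
Total = $56624.7603

$56624.76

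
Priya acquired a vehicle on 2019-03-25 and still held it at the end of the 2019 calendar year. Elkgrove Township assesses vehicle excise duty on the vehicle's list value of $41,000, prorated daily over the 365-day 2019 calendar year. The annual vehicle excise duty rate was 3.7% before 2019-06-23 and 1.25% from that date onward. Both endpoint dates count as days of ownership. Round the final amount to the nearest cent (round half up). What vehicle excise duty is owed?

$643.64

2019-03-25 to 2019-06-22: 90 days at 3.7% → $41,000 × 3.7% × 90/365 = $374.0548
2019-06-23 to 2019-12-31: 192 days at 1.25% → $41,000 × 1.25% × 192/365 = $269.5890
Total = $643.6438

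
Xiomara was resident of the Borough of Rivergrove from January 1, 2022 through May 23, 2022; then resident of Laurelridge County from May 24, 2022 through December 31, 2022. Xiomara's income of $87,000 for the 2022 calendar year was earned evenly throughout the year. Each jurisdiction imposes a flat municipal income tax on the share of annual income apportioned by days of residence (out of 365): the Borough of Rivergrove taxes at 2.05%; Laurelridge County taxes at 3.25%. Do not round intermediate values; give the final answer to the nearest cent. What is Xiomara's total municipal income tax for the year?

The Borough of Rivergrove, January 1 – May 23, 2022: 143 days → $87,000 × 2.05% × 143/365 = $698.7411
Laurelridge County, May 24 – December 31, 2022: 222 days → $87,000 × 3.25% × 222/365 = $1,719.7397
Total = $2,418.4808

$2,418.48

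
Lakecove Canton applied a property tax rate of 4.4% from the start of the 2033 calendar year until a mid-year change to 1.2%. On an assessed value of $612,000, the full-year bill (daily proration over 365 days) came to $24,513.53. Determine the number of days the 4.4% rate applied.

320 days

Let d = days at the first rate; then 365 − d days at the second rate.
$612,000 × [4.4%·d + 1.2%·(365−d)] / 365 = $24,513.53
Solving gives d = 320, so the new rate took effect on 17 Nov 2033.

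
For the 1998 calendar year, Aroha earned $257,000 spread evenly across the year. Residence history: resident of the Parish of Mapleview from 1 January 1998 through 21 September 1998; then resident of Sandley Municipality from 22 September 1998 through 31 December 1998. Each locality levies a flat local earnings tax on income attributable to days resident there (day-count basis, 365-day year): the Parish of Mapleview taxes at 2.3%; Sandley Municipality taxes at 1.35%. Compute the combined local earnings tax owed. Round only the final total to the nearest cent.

$5,235.41

The Parish of Mapleview, 1 January – 21 September 1998: 264 days → $257,000 × 2.3% × 264/365 = $4,275.3534
Sandley Municipality, 22 September – 31 December 1998: 101 days → $257,000 × 1.35% × 101/365 = $960.0534
Total = $5,235.4068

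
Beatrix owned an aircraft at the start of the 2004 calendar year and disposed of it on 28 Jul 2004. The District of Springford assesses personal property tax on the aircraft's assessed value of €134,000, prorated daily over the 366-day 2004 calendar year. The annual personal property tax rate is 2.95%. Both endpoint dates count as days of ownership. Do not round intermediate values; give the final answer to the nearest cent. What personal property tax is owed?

Days held (1 Jan – 28 Jul 2004): 210 out of 366
Tax = €134,000 × 2.95% × 210/366 = €2,268.1148

€2,268.11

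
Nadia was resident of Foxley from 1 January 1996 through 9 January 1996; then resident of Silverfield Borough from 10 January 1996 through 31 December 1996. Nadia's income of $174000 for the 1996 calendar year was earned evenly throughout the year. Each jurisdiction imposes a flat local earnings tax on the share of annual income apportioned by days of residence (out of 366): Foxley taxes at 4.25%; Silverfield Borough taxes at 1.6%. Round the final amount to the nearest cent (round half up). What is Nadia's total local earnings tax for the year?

$2897.39

Foxley, 1 January – 9 January 1996: 9 days → $174000 × 4.25% × 9/366 = $181.8443
Silverfield Borough, 10 January – 31 December 1996: 357 days → $174000 × 1.6% × 357/366 = $2715.5410
Total = $2897.3852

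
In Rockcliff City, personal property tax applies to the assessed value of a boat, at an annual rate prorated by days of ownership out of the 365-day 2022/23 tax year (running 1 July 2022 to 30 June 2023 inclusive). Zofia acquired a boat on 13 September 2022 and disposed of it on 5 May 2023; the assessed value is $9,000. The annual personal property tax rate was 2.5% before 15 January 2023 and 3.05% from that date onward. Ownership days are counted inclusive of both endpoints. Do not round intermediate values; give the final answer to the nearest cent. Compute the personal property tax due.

13 September 2022 – 14 January 2023: 124 days at 2.5% → $9,000 × 2.5% × 124/365 = $76.4384
15 January – 5 May 2023: 111 days at 3.05% → $9,000 × 3.05% × 111/365 = $83.4781
Total = $159.9164

$159.92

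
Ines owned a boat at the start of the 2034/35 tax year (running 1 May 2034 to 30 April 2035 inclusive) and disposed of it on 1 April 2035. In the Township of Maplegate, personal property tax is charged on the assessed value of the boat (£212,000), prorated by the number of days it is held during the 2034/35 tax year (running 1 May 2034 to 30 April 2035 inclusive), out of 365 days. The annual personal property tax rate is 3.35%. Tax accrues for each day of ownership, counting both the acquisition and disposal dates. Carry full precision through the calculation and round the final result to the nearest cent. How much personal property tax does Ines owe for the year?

Days held (1 May 2034 – 1 April 2035): 336 out of 365
Tax = £212,000 × 3.35% × 336/365 = £6,537.7315

£6,537.73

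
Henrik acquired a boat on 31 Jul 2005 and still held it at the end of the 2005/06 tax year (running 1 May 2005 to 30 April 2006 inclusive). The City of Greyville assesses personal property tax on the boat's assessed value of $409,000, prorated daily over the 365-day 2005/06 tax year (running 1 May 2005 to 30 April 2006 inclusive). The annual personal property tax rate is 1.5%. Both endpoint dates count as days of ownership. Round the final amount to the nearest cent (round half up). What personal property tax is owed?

Days held (31 Jul 2005 – 30 Apr 2006): 274 out of 365
Tax = $409,000 × 1.5% × 274/365 = $4,605.4521

$4,605.45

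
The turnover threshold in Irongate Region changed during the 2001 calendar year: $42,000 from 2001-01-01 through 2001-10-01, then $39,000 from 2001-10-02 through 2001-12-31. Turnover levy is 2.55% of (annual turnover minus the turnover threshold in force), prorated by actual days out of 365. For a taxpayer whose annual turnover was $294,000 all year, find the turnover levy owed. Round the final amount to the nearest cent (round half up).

$6,445.07

2001-01-01 to 2001-10-01: 274 days, exemption $42,000 → ($294,000 − $42,000) × 2.55% × 274/365 = $4,823.9014
2001-10-02 to 2001-12-31: 91 days, exemption $39,000 → ($294,000 − $39,000) × 2.55% × 91/365 = $1,621.1712
Total = $6,445.0726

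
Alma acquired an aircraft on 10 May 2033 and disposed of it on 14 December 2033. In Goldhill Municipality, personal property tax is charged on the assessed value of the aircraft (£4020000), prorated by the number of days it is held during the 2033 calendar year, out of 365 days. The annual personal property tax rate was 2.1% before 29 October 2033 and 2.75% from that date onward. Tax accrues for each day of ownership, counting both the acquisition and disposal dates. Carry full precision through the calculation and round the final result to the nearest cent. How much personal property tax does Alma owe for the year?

£54016.68

10 May – 28 October 2033: 172 days at 2.1% → £4020000 × 2.1% × 172/365 = £39781.4795
29 October – 14 December 2033: 47 days at 2.75% → £4020000 × 2.75% × 47/365 = £14235.2055
Total = £54016.6849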